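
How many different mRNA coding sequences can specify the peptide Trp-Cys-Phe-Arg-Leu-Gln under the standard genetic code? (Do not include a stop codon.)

288

Trp: 1 codon.
Cys: 2 codons.
Phe: 2 codons.
Arg: 6 codons.
Leu: 6 codons.
Gln: 2 codons.
1 × 2 × 2 × 6 × 6 × 2 = 288.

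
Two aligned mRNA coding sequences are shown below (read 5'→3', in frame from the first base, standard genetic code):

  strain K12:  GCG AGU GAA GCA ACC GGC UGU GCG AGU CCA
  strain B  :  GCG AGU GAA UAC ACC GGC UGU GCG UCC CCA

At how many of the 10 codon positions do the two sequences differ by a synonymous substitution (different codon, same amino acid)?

1

Codon 1: GCG Ala / GCG Ala — identical.
Codon 2: AGU Ser / AGU Ser — identical.
Codon 3: GAA Glu / GAA Glu — identical.
Codon 4: GCA Ala / UAC Tyr — nonsynonymous.
Codon 5: ACC Thr / ACC Thr — identical.
Codon 6: GGC Gly / GGC Gly — identical.
Codon 7: UGU Cys / UGU Cys — identical.
Codon 8: GCG Ala / GCG Ala — identical.
Codon 9: AGU Ser / UCC Ser — synonymous.
Codon 10: CCA Pro / CCA Pro — identical.
Synonymous differences: 1.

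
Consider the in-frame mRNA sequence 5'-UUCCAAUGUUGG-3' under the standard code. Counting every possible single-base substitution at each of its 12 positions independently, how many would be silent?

Codon 1 (UUC, Phe): 1 synonymous substitution.
Codon 2 (CAA, Gln): 1 synonymous substitution.
Codon 3 (UGU, Cys): 1 synonymous substitution.
Codon 4 (UGG, Trp): 0 synonymous substitutions.
Total: 1 + 1 + 1 + 0 = 3.

3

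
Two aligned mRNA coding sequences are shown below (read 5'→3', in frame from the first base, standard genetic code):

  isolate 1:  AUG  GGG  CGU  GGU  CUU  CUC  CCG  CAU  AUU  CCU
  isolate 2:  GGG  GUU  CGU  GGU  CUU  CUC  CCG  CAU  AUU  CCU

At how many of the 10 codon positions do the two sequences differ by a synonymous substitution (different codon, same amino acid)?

0

Codon 1: AUG Met / GGG Gly — nonsynonymous.
Codon 2: GGG Gly / GUU Val — nonsynonymous.
Codon 3: CGU Arg / CGU Arg — identical.
Codon 4: GGU Gly / GGU Gly — identical.
Codon 5: CUU Leu / CUU Leu — identical.
Codon 6: CUC Leu / CUC Leu — identical.
Codon 7: CCG Pro / CCG Pro — identical.
Codon 8: CAU His / CAU His — identical.
Codon 9: AUU Ile / AUU Ile — identical.
Codon 10: CCU Pro / CCU Pro — identical.
Synonymous differences: 0.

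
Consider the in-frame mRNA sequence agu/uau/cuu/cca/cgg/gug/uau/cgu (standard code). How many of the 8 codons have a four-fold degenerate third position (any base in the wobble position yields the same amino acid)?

Codon 1 AGU (Ser): third position 2-fold.
Codon 2 UAU (Tyr): third position 2-fold.
Codon 3 CUU (Leu): third position 4-fold.
Codon 4 CCA (Pro): third position 4-fold.
Codon 5 CGG (Arg): third position 4-fold.
Codon 6 GUG (Val): third position 4-fold.
Codon 7 UAU (Tyr): third position 2-fold.
Codon 8 CGU (Arg): third position 4-fold.
Four-fold degenerate third positions: 5.

5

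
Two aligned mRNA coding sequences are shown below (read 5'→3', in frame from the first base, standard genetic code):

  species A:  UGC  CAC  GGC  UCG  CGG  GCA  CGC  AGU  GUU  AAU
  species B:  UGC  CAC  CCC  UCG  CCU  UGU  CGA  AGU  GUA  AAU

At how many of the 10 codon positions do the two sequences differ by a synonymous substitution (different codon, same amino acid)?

2

Codon 1: UGC Cys / UGC Cys — identical.
Codon 2: CAC His / CAC His — identical.
Codon 3: GGC Gly / CCC Pro — nonsynonymous.
Codon 4: UCG Ser / UCG Ser — identical.
Codon 5: CGG Arg / CCU Pro — nonsynonymous.
Codon 6: GCA Ala / UGU Cys — nonsynonymous.
Codon 7: CGC Arg / CGA Arg — synonymous.
Codon 8: AGU Ser / AGU Ser — identical.
Codon 9: GUU Val / GUA Val — synonymous.
Codon 10: AAU Asn / AAU Asn — identical.
Synonymous differences: 2.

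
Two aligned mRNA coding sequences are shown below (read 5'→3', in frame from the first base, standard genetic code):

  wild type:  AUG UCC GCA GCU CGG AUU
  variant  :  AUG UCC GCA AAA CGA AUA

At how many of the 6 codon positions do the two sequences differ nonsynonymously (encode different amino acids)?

1

Codon 1: AUG Met / AUG Met — identical.
Codon 2: UCC Ser / UCC Ser — identical.
Codon 3: GCA Ala / GCA Ala — identical.
Codon 4: GCU Ala / AAA Lys — nonsynonymous.
Codon 5: CGG Arg / CGA Arg — synonymous.
Codon 6: AUU Ile / AUA Ile — synonymous.
Nonsynonymous differences: 1.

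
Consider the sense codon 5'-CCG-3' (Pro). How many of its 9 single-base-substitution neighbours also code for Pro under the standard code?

Position 1: none → 0 synonymous.
Position 2: none → 0 synonymous.
Position 3: CCU, CCC, CCA → 3 synonymous.
Total: 0 + 0 + 3 = 3.

3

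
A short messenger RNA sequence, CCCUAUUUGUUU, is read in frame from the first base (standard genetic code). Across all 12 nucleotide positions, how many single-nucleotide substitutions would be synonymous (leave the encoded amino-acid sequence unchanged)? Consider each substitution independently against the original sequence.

Codon 1 (CCC, Pro): 3 synonymous substitutions.
Codon 2 (UAU, Tyr): 1 synonymous substitution.
Codon 3 (UUG, Leu): 2 synonymous substitutions.
Codon 4 (UUU, Phe): 1 synonymous substitution.
Total: 3 + 1 + 2 + 1 = 7.

7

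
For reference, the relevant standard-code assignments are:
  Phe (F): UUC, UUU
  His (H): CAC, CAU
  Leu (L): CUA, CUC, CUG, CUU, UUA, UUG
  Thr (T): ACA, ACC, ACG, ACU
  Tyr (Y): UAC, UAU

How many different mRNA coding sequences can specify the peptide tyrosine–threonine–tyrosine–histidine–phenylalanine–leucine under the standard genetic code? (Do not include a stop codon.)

384

Tyr: 2 codons.
Thr: 4 codons.
Tyr: 2 codons.
His: 2 codons.
Phe: 2 codons.
Leu: 6 codons.
2 × 4 × 2 × 2 × 2 × 6 = 384.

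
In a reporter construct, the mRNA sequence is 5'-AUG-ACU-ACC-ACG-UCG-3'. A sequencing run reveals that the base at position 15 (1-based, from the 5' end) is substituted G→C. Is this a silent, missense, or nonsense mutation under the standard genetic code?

Position 15 falls in codon 5: UCG → Ser.
After the substitution the codon is UCC → Ser.
Both encode Ser, so the change is synonymous.

silent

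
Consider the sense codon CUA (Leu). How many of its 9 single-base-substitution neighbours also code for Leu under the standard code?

4

Position 1: UUA → 1 synonymous.
Position 2: none → 0 synonymous.
Position 3: CUU, CUC, CUG → 3 synonymous.
Total: 1 + 0 + 3 = 4.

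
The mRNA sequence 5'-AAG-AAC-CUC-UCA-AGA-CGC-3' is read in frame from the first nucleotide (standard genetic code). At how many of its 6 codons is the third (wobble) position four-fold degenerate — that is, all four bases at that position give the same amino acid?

3

Codon 1 AAG (Lys): third position 2-fold.
Codon 2 AAC (Asn): third position 2-fold.
Codon 3 CUC (Leu): third position 4-fold.
Codon 4 UCA (Ser): third position 4-fold.
Codon 5 AGA (Arg): third position 2-fold.
Codon 6 CGC (Arg): third position 4-fold.
Four-fold degenerate third positions: 3.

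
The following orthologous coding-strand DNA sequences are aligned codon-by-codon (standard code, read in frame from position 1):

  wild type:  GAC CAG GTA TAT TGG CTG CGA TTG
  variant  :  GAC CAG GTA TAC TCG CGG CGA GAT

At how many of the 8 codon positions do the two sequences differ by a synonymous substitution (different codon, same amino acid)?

1

Codon 1: GAC Asp / GAC Asp — identical.
Codon 2: CAG Gln / CAG Gln — identical.
Codon 3: GTA Val / GTA Val — identical.
Codon 4: TAT Tyr / TAC Tyr — synonymous.
Codon 5: TGG Trp / TCG Ser — nonsynonymous.
Codon 6: CTG Leu / CGG Arg — nonsynonymous.
Codon 7: CGA Arg / CGA Arg — identical.
Codon 8: TTG Leu / GAT Asp — nonsynonymous.
Synonymous differences: 1.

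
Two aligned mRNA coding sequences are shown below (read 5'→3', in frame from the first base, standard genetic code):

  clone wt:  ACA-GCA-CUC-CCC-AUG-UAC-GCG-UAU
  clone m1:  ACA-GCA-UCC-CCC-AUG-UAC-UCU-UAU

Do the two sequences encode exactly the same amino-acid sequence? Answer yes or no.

Codon 1: ACA Thr / ACA Thr — identical.
Codon 2: GCA Ala / GCA Ala — identical.
Codon 3: CUC Leu / UCC Ser — nonsynonymous.
Codon 4: CCC Pro / CCC Pro — identical.
Codon 5: AUG Met / AUG Met — identical.
Codon 6: UAC Tyr / UAC Tyr — identical.
Codon 7: GCG Ala / UCU Ser — nonsynonymous.
Codon 8: UAU Tyr / UAU Tyr — identical.
Nonsynonymous differences: 2 → different protein.

no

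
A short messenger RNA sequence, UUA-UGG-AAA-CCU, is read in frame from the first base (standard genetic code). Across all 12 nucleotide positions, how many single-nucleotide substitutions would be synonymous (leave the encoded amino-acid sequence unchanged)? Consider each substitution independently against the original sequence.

6

Codon 1 (UUA, Leu): 2 synonymous substitutions.
Codon 2 (UGG, Trp): 0 synonymous substitutions.
Codon 3 (AAA, Lys): 1 synonymous substitution.
Codon 4 (CCU, Pro): 3 synonymous substitutions.
Total: 2 + 0 + 1 + 3 = 6.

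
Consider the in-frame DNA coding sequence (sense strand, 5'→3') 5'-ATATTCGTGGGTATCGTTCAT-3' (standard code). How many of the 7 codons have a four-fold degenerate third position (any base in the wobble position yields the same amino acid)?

3

Codon 1 ATA (Ile): third position 3-fold.
Codon 2 TTC (Phe): third position 2-fold.
Codon 3 GTG (Val): third position 4-fold.
Codon 4 GGT (Gly): third position 4-fold.
Codon 5 ATC (Ile): third position 3-fold.
Codon 6 GTT (Val): third position 4-fold.
Codon 7 CAT (His): third position 2-fold.
Four-fold degenerate third positions: 3.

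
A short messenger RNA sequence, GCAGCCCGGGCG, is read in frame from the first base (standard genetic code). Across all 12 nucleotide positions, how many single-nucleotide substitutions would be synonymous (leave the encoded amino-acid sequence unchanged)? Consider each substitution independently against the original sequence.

13

Codon 1 (GCA, Ala): 3 synonymous substitutions.
Codon 2 (GCC, Ala): 3 synonymous substitutions.
Codon 3 (CGG, Arg): 4 synonymous substitutions.
Codon 4 (GCG, Ala): 3 synonymous substitutions.
Total: 3 + 3 + 4 + 3 = 13.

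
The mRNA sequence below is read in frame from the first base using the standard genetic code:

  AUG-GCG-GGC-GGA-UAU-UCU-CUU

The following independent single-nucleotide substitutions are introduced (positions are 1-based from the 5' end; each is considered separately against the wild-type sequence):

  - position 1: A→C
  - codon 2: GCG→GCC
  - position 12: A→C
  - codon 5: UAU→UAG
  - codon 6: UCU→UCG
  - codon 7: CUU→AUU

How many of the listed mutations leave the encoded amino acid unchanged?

3

Codon 1: AUG (Met) → CUG (Leu) — missense.
Codon 2: GCG (Ala) → GCC (Ala) — synonymous.
Codon 4: GGA (Gly) → GGC (Gly) — synonymous.
Codon 5: UAU (Tyr) → UAG (Stop) — nonsense.
Codon 6: UCU (Ser) → UCG (Ser) — synonymous.
Codon 7: CUU (Leu) → AUU (Ile) — missense.
Synonymous: 3 of 6.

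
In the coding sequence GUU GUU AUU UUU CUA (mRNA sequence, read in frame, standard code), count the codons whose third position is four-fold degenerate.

Codon 1 GUU (Val): third position 4-fold.
Codon 2 GUU (Val): third position 4-fold.
Codon 3 AUU (Ile): third position 3-fold.
Codon 4 UUU (Phe): third position 2-fold.
Codon 5 CUA (Leu): third position 4-fold.
Four-fold degenerate third positions: 3.

3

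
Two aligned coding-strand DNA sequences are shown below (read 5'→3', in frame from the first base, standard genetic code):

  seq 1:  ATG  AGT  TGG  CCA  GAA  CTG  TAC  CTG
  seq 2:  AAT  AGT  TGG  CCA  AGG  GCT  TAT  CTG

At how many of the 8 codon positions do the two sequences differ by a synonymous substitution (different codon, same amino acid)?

Codon 1: ATG Met / AAT Asn — nonsynonymous.
Codon 2: AGT Ser / AGT Ser — identical.
Codon 3: TGG Trp / TGG Trp — identical.
Codon 4: CCA Pro / CCA Pro — identical.
Codon 5: GAA Glu / AGG Arg — nonsynonymous.
Codon 6: CTG Leu / GCT Ala — nonsynonymous.
Codon 7: TAC Tyr / TAT Tyr — synonymous.
Codon 8: CTG Leu / CTG Leu — identical.
Synonymous differences: 1.

1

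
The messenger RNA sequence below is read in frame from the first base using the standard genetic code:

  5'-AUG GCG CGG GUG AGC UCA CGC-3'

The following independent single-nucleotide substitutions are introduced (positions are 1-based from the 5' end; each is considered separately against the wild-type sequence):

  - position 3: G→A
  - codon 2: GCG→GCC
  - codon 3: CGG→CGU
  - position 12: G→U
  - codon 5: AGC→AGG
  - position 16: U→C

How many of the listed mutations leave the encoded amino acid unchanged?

3

Codon 1: AUG (Met) → AUA (Ile) — missense.
Codon 2: GCG (Ala) → GCC (Ala) — synonymous.
Codon 3: CGG (Arg) → CGU (Arg) — synonymous.
Codon 4: GUG (Val) → GUU (Val) — synonymous.
Codon 5: AGC (Ser) → AGG (Arg) — missense.
Codon 6: UCA (Ser) → CCA (Pro) — missense.
Synonymous: 3 of 6.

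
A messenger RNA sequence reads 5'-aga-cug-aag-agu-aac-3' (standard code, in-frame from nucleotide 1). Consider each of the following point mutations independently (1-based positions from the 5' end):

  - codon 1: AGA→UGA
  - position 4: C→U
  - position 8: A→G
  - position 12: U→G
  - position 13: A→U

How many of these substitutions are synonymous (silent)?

1

Codon 1: AGA (Arg) → UGA (Stop) — nonsense.
Codon 2: CUG (Leu) → UUG (Leu) — synonymous.
Codon 3: AAG (Lys) → AGG (Arg) — missense.
Codon 4: AGU (Ser) → AGG (Arg) — missense.
Codon 5: AAC (Asn) → UAC (Tyr) — missense.
Synonymous: 1 of 5.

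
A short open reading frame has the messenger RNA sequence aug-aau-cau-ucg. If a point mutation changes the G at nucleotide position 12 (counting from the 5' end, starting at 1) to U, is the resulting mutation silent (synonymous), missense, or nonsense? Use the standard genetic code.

Position 12 falls in codon 4: UCG → Ser.
After the substitution the codon is UCU → Ser.
Both encode Ser, so the change is synonymous.

silent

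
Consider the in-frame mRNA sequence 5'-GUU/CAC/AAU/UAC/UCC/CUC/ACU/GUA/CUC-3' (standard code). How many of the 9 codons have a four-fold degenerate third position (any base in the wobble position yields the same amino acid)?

6

Codon 1 GUU (Val): third position 4-fold.
Codon 2 CAC (His): third position 2-fold.
Codon 3 AAU (Asn): third position 2-fold.
Codon 4 UAC (Tyr): third position 2-fold.
Codon 5 UCC (Ser): third position 4-fold.
Codon 6 CUC (Leu): third position 4-fold.
Codon 7 ACU (Thr): third position 4-fold.
Codon 8 GUA (Val): third position 4-fold.
Codon 9 CUC (Leu): third position 4-fold.
Four-fold degenerate third positions: 6.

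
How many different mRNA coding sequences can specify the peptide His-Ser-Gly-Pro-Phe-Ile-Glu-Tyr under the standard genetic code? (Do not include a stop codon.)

4608

His: 2 codons.
Ser: 6 codons.
Gly: 4 codons.
Pro: 4 codons.
Phe: 2 codons.
Ile: 3 codons.
Glu: 2 codons.
Tyr: 2 codons.
2 × 6 × 4 × 4 × 2 × 3 × 2 × 2 = 4608.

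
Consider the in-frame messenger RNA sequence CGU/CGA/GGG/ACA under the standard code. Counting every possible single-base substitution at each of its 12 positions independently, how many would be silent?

Codon 1 (CGU, Arg): 3 synonymous substitutions.
Codon 2 (CGA, Arg): 4 synonymous substitutions.
Codon 3 (GGG, Gly): 3 synonymous substitutions.
Codon 4 (ACA, Thr): 3 synonymous substitutions.
Total: 3 + 4 + 3 + 3 = 13.

13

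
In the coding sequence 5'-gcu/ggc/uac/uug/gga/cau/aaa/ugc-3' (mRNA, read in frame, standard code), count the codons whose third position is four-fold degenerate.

3

Codon 1 GCU (Ala): third position 4-fold.
Codon 2 GGC (Gly): third position 4-fold.
Codon 3 UAC (Tyr): third position 2-fold.
Codon 4 UUG (Leu): third position 2-fold.
Codon 5 GGA (Gly): third position 4-fold.
Codon 6 CAU (His): third position 2-fold.
Codon 7 AAA (Lys): third position 2-fold.
Codon 8 UGC (Cys): third position 2-fold.
Four-fold degenerate third positions: 3.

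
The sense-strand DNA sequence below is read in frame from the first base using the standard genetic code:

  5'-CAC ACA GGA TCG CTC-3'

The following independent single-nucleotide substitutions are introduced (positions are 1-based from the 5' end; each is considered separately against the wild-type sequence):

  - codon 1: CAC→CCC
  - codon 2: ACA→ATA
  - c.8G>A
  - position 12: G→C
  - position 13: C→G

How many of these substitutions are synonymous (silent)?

1

Codon 1: CAC (His) → CCC (Pro) — missense.
Codon 2: ACA (Thr) → ATA (Ile) — missense.
Codon 3: GGA (Gly) → GAA (Glu) — missense.
Codon 4: TCG (Ser) → TCC (Ser) — synonymous.
Codon 5: CTC (Leu) → GTC (Val) — missense.
Synonymous: 1 of 5.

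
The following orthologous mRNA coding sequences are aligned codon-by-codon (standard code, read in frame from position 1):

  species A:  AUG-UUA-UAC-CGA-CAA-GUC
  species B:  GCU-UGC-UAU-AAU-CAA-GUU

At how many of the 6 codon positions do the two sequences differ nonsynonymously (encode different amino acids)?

3

Codon 1: AUG Met / GCU Ala — nonsynonymous.
Codon 2: UUA Leu / UGC Cys — nonsynonymous.
Codon 3: UAC Tyr / UAU Tyr — synonymous.
Codon 4: CGA Arg / AAU Asn — nonsynonymous.
Codon 5: CAA Gln / CAA Gln — identical.
Codon 6: GUC Val / GUU Val — synonymous.
Nonsynonymous differences: 3.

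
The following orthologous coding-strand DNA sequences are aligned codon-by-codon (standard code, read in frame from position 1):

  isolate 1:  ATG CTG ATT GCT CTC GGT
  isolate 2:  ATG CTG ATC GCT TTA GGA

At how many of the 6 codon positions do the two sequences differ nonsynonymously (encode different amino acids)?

Codon 1: ATG Met / ATG Met — identical.
Codon 2: CTG Leu / CTG Leu — identical.
Codon 3: ATT Ile / ATC Ile — synonymous.
Codon 4: GCT Ala / GCT Ala — identical.
Codon 5: CTC Leu / TTA Leu — synonymous.
Codon 6: GGT Gly / GGA Gly — synonymous.
Nonsynonymous differences: 0.

0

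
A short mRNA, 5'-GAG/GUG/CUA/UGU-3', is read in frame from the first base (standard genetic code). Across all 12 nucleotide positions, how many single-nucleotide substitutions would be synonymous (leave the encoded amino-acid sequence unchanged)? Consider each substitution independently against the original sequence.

Codon 1 (GAG, Glu): 1 synonymous substitution.
Codon 2 (GUG, Val): 3 synonymous substitutions.
Codon 3 (CUA, Leu): 4 synonymous substitutions.
Codon 4 (UGU, Cys): 1 synonymous substitution.
Total: 1 + 3 + 4 + 1 = 9.

9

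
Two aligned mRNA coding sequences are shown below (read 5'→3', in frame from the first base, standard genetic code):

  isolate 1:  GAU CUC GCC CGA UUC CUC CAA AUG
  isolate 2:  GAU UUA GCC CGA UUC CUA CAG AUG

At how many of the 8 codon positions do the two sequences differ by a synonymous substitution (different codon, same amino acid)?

3

Codon 1: GAU Asp / GAU Asp — identical.
Codon 2: CUC Leu / UUA Leu — synonymous.
Codon 3: GCC Ala / GCC Ala — identical.
Codon 4: CGA Arg / CGA Arg — identical.
Codon 5: UUC Phe / UUC Phe — identical.
Codon 6: CUC Leu / CUA Leu — synonymous.
Codon 7: CAA Gln / CAG Gln — synonymous.
Codon 8: AUG Met / AUG Met — identical.
Synonymous differences: 3.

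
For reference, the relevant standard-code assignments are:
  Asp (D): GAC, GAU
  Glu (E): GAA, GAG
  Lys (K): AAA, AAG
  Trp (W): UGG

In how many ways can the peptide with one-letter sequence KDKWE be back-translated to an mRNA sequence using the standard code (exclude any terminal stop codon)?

Lys: 2 codons.
Asp: 2 codons.
Lys: 2 codons.
Trp: 1 codon.
Glu: 2 codons.
2 × 2 × 2 × 1 × 2 = 16.

16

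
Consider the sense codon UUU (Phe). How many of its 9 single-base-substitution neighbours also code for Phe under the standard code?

Position 1: none → 0 synonymous.
Position 2: none → 0 synonymous.
Position 3: UUC → 1 synonymous.
Total: 0 + 0 + 1 = 1.

1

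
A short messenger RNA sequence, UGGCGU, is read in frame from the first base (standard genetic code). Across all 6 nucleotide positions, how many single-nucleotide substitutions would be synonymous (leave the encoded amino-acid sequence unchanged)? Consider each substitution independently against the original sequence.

Codon 1 (UGG, Trp): 0 synonymous substitutions.
Codon 2 (CGU, Arg): 3 synonymous substitutions.
Total: 0 + 3 = 3.

3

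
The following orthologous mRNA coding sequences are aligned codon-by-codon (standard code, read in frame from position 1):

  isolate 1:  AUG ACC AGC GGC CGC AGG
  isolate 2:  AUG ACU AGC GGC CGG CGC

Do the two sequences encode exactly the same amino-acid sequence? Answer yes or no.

yes

Codon 1: AUG Met / AUG Met — identical.
Codon 2: ACC Thr / ACU Thr — synonymous.
Codon 3: AGC Ser / AGC Ser — identical.
Codon 4: GGC Gly / GGC Gly — identical.
Codon 5: CGC Arg / CGG Arg — synonymous.
Codon 6: AGG Arg / CGC Arg — synonymous.
Nonsynonymous differences: 0 → same protein.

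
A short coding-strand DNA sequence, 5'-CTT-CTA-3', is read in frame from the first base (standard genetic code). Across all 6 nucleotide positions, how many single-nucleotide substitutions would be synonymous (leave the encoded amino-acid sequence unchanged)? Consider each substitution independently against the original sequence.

7

Codon 1 (CTT, Leu): 3 synonymous substitutions.
Codon 2 (CTA, Leu): 4 synonymous substitutions.
Total: 3 + 4 = 7.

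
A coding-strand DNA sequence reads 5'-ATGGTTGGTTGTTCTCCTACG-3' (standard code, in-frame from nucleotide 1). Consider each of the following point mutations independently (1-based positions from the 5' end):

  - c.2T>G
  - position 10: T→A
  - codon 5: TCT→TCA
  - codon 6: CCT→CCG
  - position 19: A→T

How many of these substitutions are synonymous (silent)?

2

Codon 1: ATG (Met) → AGG (Arg) — missense.
Codon 4: TGT (Cys) → AGT (Ser) — missense.
Codon 5: TCT (Ser) → TCA (Ser) — synonymous.
Codon 6: CCT (Pro) → CCG (Pro) — synonymous.
Codon 7: ACG (Thr) → TCG (Ser) — missense.
Synonymous: 2 of 5.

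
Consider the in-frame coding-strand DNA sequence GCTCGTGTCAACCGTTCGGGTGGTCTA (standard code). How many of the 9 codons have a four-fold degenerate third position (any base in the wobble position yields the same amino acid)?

8

Codon 1 GCT (Ala): third position 4-fold.
Codon 2 CGT (Arg): third position 4-fold.
Codon 3 GTC (Val): third position 4-fold.
Codon 4 AAC (Asn): third position 2-fold.
Codon 5 CGT (Arg): third position 4-fold.
Codon 6 TCG (Ser): third position 4-fold.
Codon 7 GGT (Gly): third position 4-fold.
Codon 8 GGT (Gly): third position 4-fold.
Codon 9 CTA (Leu): third position 4-fold.
Four-fold degenerate third positions: 8.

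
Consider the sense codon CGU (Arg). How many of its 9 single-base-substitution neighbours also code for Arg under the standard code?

Position 1: none → 0 synonymous.
Position 2: none → 0 synonymous.
Position 3: CGC, CGA, CGG → 3 synonymous.
Total: 0 + 0 + 3 = 3.

3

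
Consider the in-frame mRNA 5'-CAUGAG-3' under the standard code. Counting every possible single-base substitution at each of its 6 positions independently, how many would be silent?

2

Codon 1 (CAU, His): 1 synonymous substitution.
Codon 2 (GAG, Glu): 1 synonymous substitution.
Total: 1 + 1 = 2.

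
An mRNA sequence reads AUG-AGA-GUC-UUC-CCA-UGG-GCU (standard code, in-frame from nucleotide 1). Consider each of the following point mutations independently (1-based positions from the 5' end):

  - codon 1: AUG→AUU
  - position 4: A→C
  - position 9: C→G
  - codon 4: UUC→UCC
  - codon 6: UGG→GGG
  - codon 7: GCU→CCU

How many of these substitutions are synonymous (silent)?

Codon 1: AUG (Met) → AUU (Ile) — missense.
Codon 2: AGA (Arg) → CGA (Arg) — synonymous.
Codon 3: GUC (Val) → GUG (Val) — synonymous.
Codon 4: UUC (Phe) → UCC (Ser) — missense.
Codon 6: UGG (Trp) → GGG (Gly) — missense.
Codon 7: GCU (Ala) → CCU (Pro) — missense.
Synonymous: 2 of 6.

2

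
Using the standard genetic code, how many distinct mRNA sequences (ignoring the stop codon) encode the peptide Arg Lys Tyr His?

48

Arg: 6 codons.
Lys: 2 codons.
Tyr: 2 codons.
His: 2 codons.
6 × 2 × 2 × 2 = 48.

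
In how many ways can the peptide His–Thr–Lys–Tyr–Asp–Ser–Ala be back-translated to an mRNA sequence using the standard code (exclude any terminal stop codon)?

His: 2 codons.
Thr: 4 codons.
Lys: 2 codons.
Tyr: 2 codons.
Asp: 2 codons.
Ser: 6 codons.
Ala: 4 codons.
2 × 4 × 2 × 2 × 2 × 6 × 4 = 1536.

1536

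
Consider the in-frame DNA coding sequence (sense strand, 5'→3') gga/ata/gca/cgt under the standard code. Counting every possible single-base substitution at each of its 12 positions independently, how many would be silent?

11

Codon 1 (GGA, Gly): 3 synonymous substitutions.
Codon 2 (ATA, Ile): 2 synonymous substitutions.
Codon 3 (GCA, Ala): 3 synonymous substitutions.
Codon 4 (CGT, Arg): 3 synonymous substitutions.
Total: 3 + 2 + 3 + 3 = 11.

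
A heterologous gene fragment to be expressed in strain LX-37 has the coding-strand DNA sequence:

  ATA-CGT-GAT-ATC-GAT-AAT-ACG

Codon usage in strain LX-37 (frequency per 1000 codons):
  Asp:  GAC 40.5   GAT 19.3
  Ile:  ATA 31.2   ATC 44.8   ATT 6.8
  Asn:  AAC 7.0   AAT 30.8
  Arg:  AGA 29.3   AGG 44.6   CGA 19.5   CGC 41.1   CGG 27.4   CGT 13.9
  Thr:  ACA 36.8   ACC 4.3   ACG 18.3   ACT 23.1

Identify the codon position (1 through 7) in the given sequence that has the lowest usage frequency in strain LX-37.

Codon 1 ATA (Ile): 31.2 per 1000.
Codon 2 CGT (Arg): 13.9 per 1000.
Codon 3 GAT (Asp): 19.3 per 1000.
Codon 4 ATC (Ile): 44.8 per 1000.
Codon 5 GAT (Asp): 19.3 per 1000.
Codon 6 AAT (Asn): 30.8 per 1000.
Codon 7 ACG (Thr): 18.3 per 1000.
Lowest frequency is 13.9 at codon 2.

2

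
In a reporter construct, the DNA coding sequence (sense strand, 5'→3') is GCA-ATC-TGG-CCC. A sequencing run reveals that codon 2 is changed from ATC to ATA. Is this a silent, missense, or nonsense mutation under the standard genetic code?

silent

Position 6 falls in codon 2: ATC → Ile.
After the substitution the codon is ATA → Ile.
Both encode Ile, so the change is synonymous.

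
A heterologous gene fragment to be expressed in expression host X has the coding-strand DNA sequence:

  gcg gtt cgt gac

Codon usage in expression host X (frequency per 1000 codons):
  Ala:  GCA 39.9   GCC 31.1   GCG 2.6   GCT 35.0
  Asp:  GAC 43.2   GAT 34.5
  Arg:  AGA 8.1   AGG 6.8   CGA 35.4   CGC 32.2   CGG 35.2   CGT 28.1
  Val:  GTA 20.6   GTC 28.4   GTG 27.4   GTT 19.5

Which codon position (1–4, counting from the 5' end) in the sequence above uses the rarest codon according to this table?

Codon 1 GCG (Ala): 2.6 per 1000.
Codon 2 GTT (Val): 19.5 per 1000.
Codon 3 CGT (Arg): 28.1 per 1000.
Codon 4 GAC (Asp): 43.2 per 1000.
Lowest frequency is 2.6 at codon 1.

1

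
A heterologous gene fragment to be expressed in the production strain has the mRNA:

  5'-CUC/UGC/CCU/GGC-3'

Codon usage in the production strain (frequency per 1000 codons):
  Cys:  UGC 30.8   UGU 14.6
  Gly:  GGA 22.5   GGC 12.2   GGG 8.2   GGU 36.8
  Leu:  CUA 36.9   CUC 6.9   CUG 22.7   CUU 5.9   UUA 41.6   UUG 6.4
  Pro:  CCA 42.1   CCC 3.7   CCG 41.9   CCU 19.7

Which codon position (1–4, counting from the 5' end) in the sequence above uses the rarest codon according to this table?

1

Codon 1 CUC (Leu): 6.9 per 1000.
Codon 2 UGC (Cys): 30.8 per 1000.
Codon 3 CCU (Pro): 19.7 per 1000.
Codon 4 GGC (Gly): 12.2 per 1000.
Lowest frequency is 6.9 at codon 1.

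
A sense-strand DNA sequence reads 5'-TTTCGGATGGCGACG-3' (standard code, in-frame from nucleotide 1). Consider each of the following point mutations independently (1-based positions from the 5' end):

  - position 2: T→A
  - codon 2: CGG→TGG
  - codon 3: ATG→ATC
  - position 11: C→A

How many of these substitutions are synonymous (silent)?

0

Codon 1: TTT (Phe) → TAT (Tyr) — missense.
Codon 2: CGG (Arg) → TGG (Trp) — missense.
Codon 3: ATG (Met) → ATC (Ile) — missense.
Codon 4: GCG (Ala) → GAG (Glu) — missense.
Synonymous: 0 of 4.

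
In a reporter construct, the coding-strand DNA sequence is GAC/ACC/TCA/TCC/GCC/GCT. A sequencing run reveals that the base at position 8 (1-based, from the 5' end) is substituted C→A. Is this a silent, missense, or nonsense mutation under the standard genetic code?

Position 8 falls in codon 3: TCA → Ser.
After the substitution the codon is TAA → Stop.
The new codon is a stop codon, so this is a nonsense mutation.

nonsense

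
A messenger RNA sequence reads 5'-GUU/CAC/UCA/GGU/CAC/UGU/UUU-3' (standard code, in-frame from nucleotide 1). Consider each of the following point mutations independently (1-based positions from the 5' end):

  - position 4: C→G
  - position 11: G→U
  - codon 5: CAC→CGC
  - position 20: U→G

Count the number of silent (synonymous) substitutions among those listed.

Codon 2: CAC (His) → GAC (Asp) — missense.
Codon 4: GGU (Gly) → GUU (Val) — missense.
Codon 5: CAC (His) → CGC (Arg) — missense.
Codon 7: UUU (Phe) → UGU (Cys) — missense.
Synonymous: 0 of 4.

0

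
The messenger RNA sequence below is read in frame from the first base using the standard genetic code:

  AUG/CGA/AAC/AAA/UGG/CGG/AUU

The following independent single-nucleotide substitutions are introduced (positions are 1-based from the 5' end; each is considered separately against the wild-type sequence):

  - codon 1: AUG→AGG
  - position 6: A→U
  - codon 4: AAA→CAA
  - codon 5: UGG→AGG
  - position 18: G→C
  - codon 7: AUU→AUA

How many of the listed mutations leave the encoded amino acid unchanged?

Codon 1: AUG (Met) → AGG (Arg) — missense.
Codon 2: CGA (Arg) → CGU (Arg) — synonymous.
Codon 4: AAA (Lys) → CAA (Gln) — missense.
Codon 5: UGG (Trp) → AGG (Arg) — missense.
Codon 6: CGG (Arg) → CGC (Arg) — synonymous.
Codon 7: AUU (Ile) → AUA (Ile) — synonymous.
Synonymous: 3 of 6.

3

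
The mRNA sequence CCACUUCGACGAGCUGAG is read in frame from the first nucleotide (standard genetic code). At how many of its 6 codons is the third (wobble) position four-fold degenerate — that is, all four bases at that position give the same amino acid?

Codon 1 CCA (Pro): third position 4-fold.
Codon 2 CUU (Leu): third position 4-fold.
Codon 3 CGA (Arg): third position 4-fold.
Codon 4 CGA (Arg): third position 4-fold.
Codon 5 GCU (Ala): third position 4-fold.
Codon 6 GAG (Glu): third position 2-fold.
Four-fold degenerate third positions: 5.

5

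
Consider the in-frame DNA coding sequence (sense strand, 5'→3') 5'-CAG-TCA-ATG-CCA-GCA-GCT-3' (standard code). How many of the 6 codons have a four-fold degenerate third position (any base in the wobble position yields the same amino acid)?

4

Codon 1 CAG (Gln): third position 2-fold.
Codon 2 TCA (Ser): third position 4-fold.
Codon 3 ATG (Met): third position 1-fold.
Codon 4 CCA (Pro): third position 4-fold.
Codon 5 GCA (Ala): third position 4-fold.
Codon 6 GCT (Ala): third position 4-fold.
Four-fold degenerate third positions: 4.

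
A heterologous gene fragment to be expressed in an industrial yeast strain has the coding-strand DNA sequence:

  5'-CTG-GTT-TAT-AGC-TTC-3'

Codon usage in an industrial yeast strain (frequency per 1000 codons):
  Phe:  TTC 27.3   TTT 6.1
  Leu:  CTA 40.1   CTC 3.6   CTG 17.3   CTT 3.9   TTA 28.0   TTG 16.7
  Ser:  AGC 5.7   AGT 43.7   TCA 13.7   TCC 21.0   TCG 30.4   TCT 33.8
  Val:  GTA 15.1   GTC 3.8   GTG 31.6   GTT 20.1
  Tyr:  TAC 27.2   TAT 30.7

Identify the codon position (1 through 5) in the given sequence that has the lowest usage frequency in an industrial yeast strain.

Codon 1 CTG (Leu): 17.3 per 1000.
Codon 2 GTT (Val): 20.1 per 1000.
Codon 3 TAT (Tyr): 30.7 per 1000.
Codon 4 AGC (Ser): 5.7 per 1000.
Codon 5 TTC (Phe): 27.3 per 1000.
Lowest frequency is 5.7 at codon 4.

4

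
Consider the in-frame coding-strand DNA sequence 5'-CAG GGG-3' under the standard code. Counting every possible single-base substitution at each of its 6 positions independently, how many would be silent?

4

Codon 1 (CAG, Gln): 1 synonymous substitution.
Codon 2 (GGG, Gly): 3 synonymous substitutions.
Total: 1 + 3 = 4.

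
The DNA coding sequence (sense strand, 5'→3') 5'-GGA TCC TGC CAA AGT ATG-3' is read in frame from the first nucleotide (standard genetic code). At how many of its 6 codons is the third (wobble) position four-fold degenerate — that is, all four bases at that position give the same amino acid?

Codon 1 GGA (Gly): third position 4-fold.
Codon 2 TCC (Ser): third position 4-fold.
Codon 3 TGC (Cys): third position 2-fold.
Codon 4 CAA (Gln): third position 2-fold.
Codon 5 AGT (Ser): third position 2-fold.
Codon 6 ATG (Met): third position 1-fold.
Four-fold degenerate third positions: 2.

2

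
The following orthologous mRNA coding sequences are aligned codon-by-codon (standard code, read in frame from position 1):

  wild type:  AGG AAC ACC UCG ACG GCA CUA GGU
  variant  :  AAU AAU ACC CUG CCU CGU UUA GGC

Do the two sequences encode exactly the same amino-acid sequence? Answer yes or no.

no

Codon 1: AGG Arg / AAU Asn — nonsynonymous.
Codon 2: AAC Asn / AAU Asn — synonymous.
Codon 3: ACC Thr / ACC Thr — identical.
Codon 4: UCG Ser / CUG Leu — nonsynonymous.
Codon 5: ACG Thr / CCU Pro — nonsynonymous.
Codon 6: GCA Ala / CGU Arg — nonsynonymous.
Codon 7: CUA Leu / UUA Leu — synonymous.
Codon 8: GGU Gly / GGC Gly — synonymous.
Nonsynonymous differences: 4 → different protein.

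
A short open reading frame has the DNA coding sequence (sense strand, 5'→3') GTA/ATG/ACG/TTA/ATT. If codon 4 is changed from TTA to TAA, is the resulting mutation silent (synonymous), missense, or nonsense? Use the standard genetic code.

nonsense

Position 11 falls in codon 4: TTA → Leu.
After the substitution the codon is TAA → Stop.
The new codon is a stop codon, so this is a nonsense mutation.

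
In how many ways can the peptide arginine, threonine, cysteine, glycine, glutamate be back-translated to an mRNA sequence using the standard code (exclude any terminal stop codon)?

Arg: 6 codons.
Thr: 4 codons.
Cys: 2 codons.
Gly: 4 codons.
Glu: 2 codons.
6 × 4 × 2 × 4 × 2 = 384.

384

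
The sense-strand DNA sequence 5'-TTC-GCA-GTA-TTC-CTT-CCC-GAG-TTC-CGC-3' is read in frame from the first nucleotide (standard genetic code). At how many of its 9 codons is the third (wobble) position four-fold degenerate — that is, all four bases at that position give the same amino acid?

5

Codon 1 TTC (Phe): third position 2-fold.
Codon 2 GCA (Ala): third position 4-fold.
Codon 3 GTA (Val): third position 4-fold.
Codon 4 TTC (Phe): third position 2-fold.
Codon 5 CTT (Leu): third position 4-fold.
Codon 6 CCC (Pro): third position 4-fold.
Codon 7 GAG (Glu): third position 2-fold.
Codon 8 TTC (Phe): third position 2-fold.
Codon 9 CGC (Arg): third position 4-fold.
Four-fold degenerate third positions: 5.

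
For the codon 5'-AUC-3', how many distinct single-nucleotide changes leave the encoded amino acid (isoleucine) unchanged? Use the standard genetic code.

2

Position 1: none → 0 synonymous.
Position 2: none → 0 synonymous.
Position 3: AUU, AUA → 2 synonymous.
Total: 0 + 0 + 2 = 2.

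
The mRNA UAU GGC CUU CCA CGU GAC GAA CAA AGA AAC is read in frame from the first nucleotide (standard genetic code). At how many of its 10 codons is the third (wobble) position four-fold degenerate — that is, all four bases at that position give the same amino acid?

Codon 1 UAU (Tyr): third position 2-fold.
Codon 2 GGC (Gly): third position 4-fold.
Codon 3 CUU (Leu): third position 4-fold.
Codon 4 CCA (Pro): third position 4-fold.
Codon 5 CGU (Arg): third position 4-fold.
Codon 6 GAC (Asp): third position 2-fold.
Codon 7 GAA (Glu): third position 2-fold.
Codon 8 CAA (Gln): third position 2-fold.
Codon 9 AGA (Arg): third position 2-fold.
Codon 10 AAC (Asn): third position 2-fold.
Four-fold degenerate third positions: 4.

4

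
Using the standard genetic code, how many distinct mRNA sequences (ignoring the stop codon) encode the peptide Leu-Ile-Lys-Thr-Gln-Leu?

Leu: 6 codons.
Ile: 3 codons.
Lys: 2 codons.
Thr: 4 codons.
Gln: 2 codons.
Leu: 6 codons.
6 × 3 × 2 × 4 × 2 × 6 = 1728.

1728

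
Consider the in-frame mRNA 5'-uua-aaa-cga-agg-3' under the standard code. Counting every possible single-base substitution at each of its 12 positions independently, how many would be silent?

Codon 1 (UUA, Leu): 2 synonymous substitutions.
Codon 2 (AAA, Lys): 1 synonymous substitution.
Codon 3 (CGA, Arg): 4 synonymous substitutions.
Codon 4 (AGG, Arg): 2 synonymous substitutions.
Total: 2 + 1 + 4 + 2 = 9.

9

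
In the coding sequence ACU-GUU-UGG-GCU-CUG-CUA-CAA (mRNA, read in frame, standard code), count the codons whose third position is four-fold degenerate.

5

Codon 1 ACU (Thr): third position 4-fold.
Codon 2 GUU (Val): third position 4-fold.
Codon 3 UGG (Trp): third position 1-fold.
Codon 4 GCU (Ala): third position 4-fold.
Codon 5 CUG (Leu): third position 4-fold.
Codon 6 CUA (Leu): third position 4-fold.
Codon 7 CAA (Gln): third position 2-fold.
Four-fold degenerate third positions: 5.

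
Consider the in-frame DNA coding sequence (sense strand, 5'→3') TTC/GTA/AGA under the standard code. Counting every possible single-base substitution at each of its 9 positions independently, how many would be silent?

6

Codon 1 (TTC, Phe): 1 synonymous substitution.
Codon 2 (GTA, Val): 3 synonymous substitutions.
Codon 3 (AGA, Arg): 2 synonymous substitutions.
Total: 1 + 3 + 2 = 6.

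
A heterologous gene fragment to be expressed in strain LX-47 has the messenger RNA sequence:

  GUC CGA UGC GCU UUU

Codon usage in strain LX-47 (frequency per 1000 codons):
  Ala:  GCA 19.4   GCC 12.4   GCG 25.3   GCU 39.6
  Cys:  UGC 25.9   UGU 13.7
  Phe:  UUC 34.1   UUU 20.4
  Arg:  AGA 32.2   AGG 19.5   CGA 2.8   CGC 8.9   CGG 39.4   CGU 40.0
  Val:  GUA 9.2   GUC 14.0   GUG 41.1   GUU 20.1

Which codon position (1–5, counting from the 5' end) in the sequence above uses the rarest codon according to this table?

Codon 1 GUC (Val): 14.0 per 1000.
Codon 2 CGA (Arg): 2.8 per 1000.
Codon 3 UGC (Cys): 25.9 per 1000.
Codon 4 GCU (Ala): 39.6 per 1000.
Codon 5 UUU (Phe): 20.4 per 1000.
Lowest frequency is 2.8 at codon 2.

2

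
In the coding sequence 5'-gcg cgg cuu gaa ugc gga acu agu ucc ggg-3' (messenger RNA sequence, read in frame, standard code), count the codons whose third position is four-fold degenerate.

7

Codon 1 GCG (Ala): third position 4-fold.
Codon 2 CGG (Arg): third position 4-fold.
Codon 3 CUU (Leu): third position 4-fold.
Codon 4 GAA (Glu): third position 2-fold.
Codon 5 UGC (Cys): third position 2-fold.
Codon 6 GGA (Gly): third position 4-fold.
Codon 7 ACU (Thr): third position 4-fold.
Codon 8 AGU (Ser): third position 2-fold.
Codon 9 UCC (Ser): third position 4-fold.
Codon 10 GGG (Gly): third position 4-fold.
Four-fold degenerate third positions: 7.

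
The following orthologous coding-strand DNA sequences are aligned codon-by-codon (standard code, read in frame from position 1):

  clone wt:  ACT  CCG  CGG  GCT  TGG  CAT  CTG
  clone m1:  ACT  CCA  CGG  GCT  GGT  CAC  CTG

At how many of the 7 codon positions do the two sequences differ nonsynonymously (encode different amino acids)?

Codon 1: ACT Thr / ACT Thr — identical.
Codon 2: CCG Pro / CCA Pro — synonymous.
Codon 3: CGG Arg / CGG Arg — identical.
Codon 4: GCT Ala / GCT Ala — identical.
Codon 5: TGG Trp / GGT Gly — nonsynonymous.
Codon 6: CAT His / CAC His — synonymous.
Codon 7: CTG Leu / CTG Leu — identical.
Nonsynonymous differences: 1.

1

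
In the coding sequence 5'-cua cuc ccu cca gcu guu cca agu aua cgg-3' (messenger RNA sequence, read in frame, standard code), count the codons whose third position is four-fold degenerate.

Codon 1 CUA (Leu): third position 4-fold.
Codon 2 CUC (Leu): third position 4-fold.
Codon 3 CCU (Pro): third position 4-fold.
Codon 4 CCA (Pro): third position 4-fold.
Codon 5 GCU (Ala): third position 4-fold.
Codon 6 GUU (Val): third position 4-fold.
Codon 7 CCA (Pro): third position 4-fold.
Codon 8 AGU (Ser): third position 2-fold.
Codon 9 AUA (Ile): third position 3-fold.
Codon 10 CGG (Arg): third position 4-fold.
Four-fold degenerate third positions: 8.

8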